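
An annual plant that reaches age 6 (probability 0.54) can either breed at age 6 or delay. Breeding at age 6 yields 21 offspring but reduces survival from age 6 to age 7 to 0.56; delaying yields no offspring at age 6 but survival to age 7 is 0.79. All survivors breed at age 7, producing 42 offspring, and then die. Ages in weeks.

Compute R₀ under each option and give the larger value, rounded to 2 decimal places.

breed at age 6: R₀ = 0.54 × (21 + 0.56 × 42) = 0.54 × 44.5200 = 24.0408
delay to age 7: R₀ = 0.54 × (0.79 × 42) = 0.54 × 33.1800 = 17.9172
Higher: breed at age 6 (24.0408).

24.04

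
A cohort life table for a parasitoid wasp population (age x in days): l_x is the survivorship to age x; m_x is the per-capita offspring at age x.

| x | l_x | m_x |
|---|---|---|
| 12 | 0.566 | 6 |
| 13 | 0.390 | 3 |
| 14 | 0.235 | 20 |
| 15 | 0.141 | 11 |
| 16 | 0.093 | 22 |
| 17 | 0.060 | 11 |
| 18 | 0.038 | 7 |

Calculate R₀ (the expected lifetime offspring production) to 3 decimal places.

R₀ = Σ l_x m_x:
  age 12: 0.566 × 6 = 3.3960
  age 13: 0.390 × 3 = 1.1700
  age 14: 0.235 × 20 = 4.7000
  age 15: 0.141 × 11 = 1.5510
  age 16: 0.093 × 22 = 2.0460
  age 17: 0.060 × 11 = 0.6600
  age 18: 0.038 × 7 = 0.2660
R₀ = 3.3960 + 1.1700 + 4.7000 + 1.5510 + 2.0460 + 0.6600 + 0.2660 = 13.7890

13.789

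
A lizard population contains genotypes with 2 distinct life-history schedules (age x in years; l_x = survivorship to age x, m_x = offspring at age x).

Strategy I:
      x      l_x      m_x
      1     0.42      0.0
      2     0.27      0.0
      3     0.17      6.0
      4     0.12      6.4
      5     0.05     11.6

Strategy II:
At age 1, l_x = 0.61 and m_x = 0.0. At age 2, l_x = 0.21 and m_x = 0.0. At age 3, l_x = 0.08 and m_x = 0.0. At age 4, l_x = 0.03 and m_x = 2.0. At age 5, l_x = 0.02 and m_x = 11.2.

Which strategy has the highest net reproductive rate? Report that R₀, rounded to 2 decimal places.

2.37

Strategy I: R₀ = 0.42×0.0 + 0.27×0.0 + 0.17×6.0 + 0.12×6.4 + 0.05×11.6 = 2.3680
Strategy II: R₀ = 0.61×0.0 + 0.21×0.0 + 0.08×0.0 + 0.03×2.0 + 0.02×11.2 = 0.2840
Highest R₀: strategy I with 2.3680.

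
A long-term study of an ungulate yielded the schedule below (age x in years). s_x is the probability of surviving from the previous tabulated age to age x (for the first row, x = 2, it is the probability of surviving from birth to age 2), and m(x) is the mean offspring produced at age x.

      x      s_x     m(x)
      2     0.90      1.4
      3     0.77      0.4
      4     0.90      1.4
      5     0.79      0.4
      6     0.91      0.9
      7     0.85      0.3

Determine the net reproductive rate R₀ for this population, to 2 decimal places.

3.13

Survivorship from birth: l_x = s_2·s_3·…·s_x.
  l_2 = 0.90000
  l_3 = 0.69300
  l_4 = 0.62370
  l_5 = 0.49272
  l_6 = 0.44838
  l_7 = 0.38112
R₀ = Σ l_x m(x):
  age 2: 0.90000 × 1.4 = 1.2600
  age 3: 0.69300 × 0.4 = 0.2772
  age 4: 0.62370 × 1.4 = 0.8732
  age 5: 0.49272 × 0.4 = 0.1971
  age 6: 0.44838 × 0.9 = 0.4035
  age 7: 0.38112 × 0.3 = 0.1143
R₀ = 1.2600 + 0.2772 + 0.8732 + 0.1971 + 0.4035 + 0.1143 = 3.1253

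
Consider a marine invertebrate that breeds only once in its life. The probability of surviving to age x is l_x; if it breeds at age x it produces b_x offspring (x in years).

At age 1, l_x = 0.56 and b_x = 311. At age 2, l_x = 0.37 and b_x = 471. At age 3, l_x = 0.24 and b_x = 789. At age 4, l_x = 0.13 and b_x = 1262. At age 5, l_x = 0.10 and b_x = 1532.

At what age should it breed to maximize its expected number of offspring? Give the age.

Expected offspring if breeding at age x = l_x × b_x:
  age 1: 0.56 × 311 = 174.160
  age 2: 0.37 × 471 = 174.270
  age 3: 0.24 × 789 = 189.360
  age 4: 0.13 × 1262 = 164.060
  age 5: 0.10 × 1532 = 153.200
Maximum at age 3 (189.360).

3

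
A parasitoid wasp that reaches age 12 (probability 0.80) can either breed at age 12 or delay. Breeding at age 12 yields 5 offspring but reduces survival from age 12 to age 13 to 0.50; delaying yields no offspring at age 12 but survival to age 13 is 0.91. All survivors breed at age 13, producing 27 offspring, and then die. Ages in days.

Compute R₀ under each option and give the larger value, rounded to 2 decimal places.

breed at age 12: R₀ = 0.80 × (5 + 0.50 × 27) = 0.80 × 18.5000 = 14.8000
delay to age 13: R₀ = 0.80 × (0.91 × 27) = 0.80 × 24.5700 = 19.6560
Higher: delay to age 13 (19.6560).

19.66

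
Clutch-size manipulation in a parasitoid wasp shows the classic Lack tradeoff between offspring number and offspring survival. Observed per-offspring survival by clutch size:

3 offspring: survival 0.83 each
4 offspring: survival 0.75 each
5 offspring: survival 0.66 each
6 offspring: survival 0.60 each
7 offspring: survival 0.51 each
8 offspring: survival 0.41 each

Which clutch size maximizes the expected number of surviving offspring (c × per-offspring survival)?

Expected surviving offspring = c × s(c):
  c=3: 3 × 0.83 = 2.490
  c=4: 4 × 0.75 = 3.000
  c=5: 5 × 0.66 = 3.300
  c=6: 6 × 0.60 = 3.600
  c=7: 7 × 0.51 = 3.570
  c=8: 8 × 0.41 = 3.280
Maximum at c = 6 (3.600 surviving offspring).

6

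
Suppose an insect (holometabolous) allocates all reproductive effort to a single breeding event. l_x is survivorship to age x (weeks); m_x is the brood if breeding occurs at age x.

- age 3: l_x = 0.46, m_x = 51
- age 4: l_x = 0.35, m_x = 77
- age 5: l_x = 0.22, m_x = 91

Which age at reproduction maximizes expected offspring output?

Expected offspring if breeding at age x = l_x × m_x:
  age 3: 0.46 × 51 = 23.460
  age 4: 0.35 × 77 = 26.950
  age 5: 0.22 × 91 = 20.020
Maximum at age 4 (26.950).

4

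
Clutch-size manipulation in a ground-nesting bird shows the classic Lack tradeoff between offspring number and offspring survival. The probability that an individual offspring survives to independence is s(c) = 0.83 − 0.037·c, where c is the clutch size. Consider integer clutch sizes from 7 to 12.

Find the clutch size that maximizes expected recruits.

11

Expected recruits = c × s(c):
  c=7: 7 × 0.571 = 3.997
  c=8: 8 × 0.534 = 4.272
  c=9: 9 × 0.497 = 4.473
  c=10: 10 × 0.460 = 4.600
  c=11: 11 × 0.423 = 4.653
  c=12: 12 × 0.386 = 4.632
Maximum at c = 11 (4.653 recruits).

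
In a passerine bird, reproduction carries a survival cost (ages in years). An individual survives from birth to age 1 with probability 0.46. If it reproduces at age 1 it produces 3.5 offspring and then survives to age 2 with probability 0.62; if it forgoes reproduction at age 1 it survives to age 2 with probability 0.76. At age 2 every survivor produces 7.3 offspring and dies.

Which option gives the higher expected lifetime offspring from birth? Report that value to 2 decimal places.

3.69

breed at age 1: R₀ = 0.46 × (3.5 + 0.62 × 7.3) = 0.46 × 8.0260 = 3.6920
delay to age 2: R₀ = 0.46 × (0.76 × 7.3) = 0.46 × 5.5480 = 2.5521
Higher: breed at age 1 (3.6920).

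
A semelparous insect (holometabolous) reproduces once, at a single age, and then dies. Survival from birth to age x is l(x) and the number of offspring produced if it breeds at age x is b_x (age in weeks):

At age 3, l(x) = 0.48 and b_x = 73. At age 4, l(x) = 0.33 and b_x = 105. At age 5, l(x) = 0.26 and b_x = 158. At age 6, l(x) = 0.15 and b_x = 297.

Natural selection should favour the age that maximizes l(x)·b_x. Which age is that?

Expected offspring if breeding at age x = l(x) × b_x:
  age 3: 0.48 × 73 = 35.040
  age 4: 0.33 × 105 = 34.650
  age 5: 0.26 × 158 = 41.080
  age 6: 0.15 × 297 = 44.550
Maximum at age 6 (44.550).

6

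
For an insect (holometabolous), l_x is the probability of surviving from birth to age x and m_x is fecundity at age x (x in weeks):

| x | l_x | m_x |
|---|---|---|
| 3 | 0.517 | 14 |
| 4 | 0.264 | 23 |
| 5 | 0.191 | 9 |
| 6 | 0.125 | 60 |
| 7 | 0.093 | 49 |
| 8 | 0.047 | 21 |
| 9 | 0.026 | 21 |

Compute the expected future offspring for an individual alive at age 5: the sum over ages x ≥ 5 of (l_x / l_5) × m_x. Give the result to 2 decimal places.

l_5 = 0.191. Conditional survival from age 5 to x is l_x / l_5.
  x=5: (0.191/0.191) × 9 = 9.0000
  x=6: (0.125/0.191) × 60 = 39.2670
  x=7: (0.093/0.191) × 49 = 23.8586
  x=8: (0.047/0.191) × 21 = 5.1675
  x=9: (0.026/0.191) × 21 = 2.8586
Sum = 9.0000 + 39.2670 + 23.8586 + 5.1675 + 2.8586 = 80.1518

80.15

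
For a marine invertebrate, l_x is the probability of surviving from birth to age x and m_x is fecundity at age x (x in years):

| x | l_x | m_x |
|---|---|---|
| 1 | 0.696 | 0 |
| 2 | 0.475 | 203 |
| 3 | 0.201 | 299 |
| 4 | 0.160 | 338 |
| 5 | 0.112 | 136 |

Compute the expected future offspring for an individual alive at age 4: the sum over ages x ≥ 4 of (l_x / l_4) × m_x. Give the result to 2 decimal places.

l_4 = 0.160. Conditional survival from age 4 to x is l_x / l_4.
  x=4: (0.160/0.160) × 338 = 338.0000
  x=5: (0.112/0.160) × 136 = 95.2000
Sum = 338.0000 + 95.2000 = 433.2000

433.20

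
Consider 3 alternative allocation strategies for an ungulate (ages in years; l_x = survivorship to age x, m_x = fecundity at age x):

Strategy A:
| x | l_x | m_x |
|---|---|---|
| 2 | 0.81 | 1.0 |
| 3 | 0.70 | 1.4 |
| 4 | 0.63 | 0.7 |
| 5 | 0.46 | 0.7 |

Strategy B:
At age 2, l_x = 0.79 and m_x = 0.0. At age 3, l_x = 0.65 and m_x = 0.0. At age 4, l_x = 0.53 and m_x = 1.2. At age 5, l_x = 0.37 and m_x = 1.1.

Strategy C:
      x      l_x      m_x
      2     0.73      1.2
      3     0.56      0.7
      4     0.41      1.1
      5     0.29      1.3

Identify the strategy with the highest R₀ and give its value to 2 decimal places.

Strategy A: R₀ = 0.81×1.0 + 0.70×1.4 + 0.63×0.7 + 0.46×0.7 = 2.5530
Strategy B: R₀ = 0.79×0.0 + 0.65×0.0 + 0.53×1.2 + 0.37×1.1 = 1.0430
Strategy C: R₀ = 0.73×1.2 + 0.56×0.7 + 0.41×1.1 + 0.29×1.3 = 2.0960
Highest R₀: strategy A with 2.5530.

2.55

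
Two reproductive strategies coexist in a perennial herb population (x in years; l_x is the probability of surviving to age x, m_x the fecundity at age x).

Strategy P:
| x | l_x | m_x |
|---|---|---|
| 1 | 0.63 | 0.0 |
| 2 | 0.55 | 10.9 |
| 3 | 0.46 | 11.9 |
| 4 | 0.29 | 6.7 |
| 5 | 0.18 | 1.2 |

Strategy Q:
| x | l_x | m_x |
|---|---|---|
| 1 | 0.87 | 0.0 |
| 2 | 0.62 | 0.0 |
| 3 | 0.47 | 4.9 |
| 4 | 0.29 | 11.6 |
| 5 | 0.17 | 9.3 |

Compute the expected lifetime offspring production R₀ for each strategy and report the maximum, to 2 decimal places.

Strategy P: R₀ = 0.63×0.0 + 0.55×10.9 + 0.46×11.9 + 0.29×6.7 + 0.18×1.2 = 13.6280
Strategy Q: R₀ = 0.87×0.0 + 0.62×0.0 + 0.47×4.9 + 0.29×11.6 + 0.17×9.3 = 7.2480
Highest R₀: strategy P with 13.6280.

13.63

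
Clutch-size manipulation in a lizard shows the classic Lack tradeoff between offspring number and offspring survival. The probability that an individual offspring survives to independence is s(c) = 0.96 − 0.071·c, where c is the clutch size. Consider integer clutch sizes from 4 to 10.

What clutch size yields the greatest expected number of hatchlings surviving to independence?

7

Expected hatchlings surviving to independence = c × s(c):
  c=4: 4 × 0.676 = 2.704
  c=5: 5 × 0.605 = 3.025
  c=6: 6 × 0.534 = 3.204
  c=7: 7 × 0.463 = 3.241
  c=8: 8 × 0.392 = 3.136
  c=9: 9 × 0.321 = 2.889
  c=10: 10 × 0.250 = 2.500
Maximum at c = 7 (3.241 hatchlings surviving to independence).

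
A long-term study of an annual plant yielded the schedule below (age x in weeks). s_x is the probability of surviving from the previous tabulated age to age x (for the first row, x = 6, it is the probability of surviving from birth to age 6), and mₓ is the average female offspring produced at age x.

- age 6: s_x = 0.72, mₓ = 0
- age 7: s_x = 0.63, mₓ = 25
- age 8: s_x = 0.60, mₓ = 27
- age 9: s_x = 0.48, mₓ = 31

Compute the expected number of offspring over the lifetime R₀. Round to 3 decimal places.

22.738

Survivorship from birth: l_x = s_6·s_7·…·s_x.
  l_6 = 0.72000
  l_7 = 0.45360
  l_8 = 0.27216
  l_9 = 0.13064
R₀ = Σ l_x mₓ:
  age 6: 0.72000 × 0 = 0.0000
  age 7: 0.45360 × 25 = 11.3400
  age 8: 0.27216 × 27 = 7.3483
  age 9: 0.13064 × 31 = 4.0498
R₀ = 0.0000 + 11.3400 + 7.3483 + 4.0498 = 22.7382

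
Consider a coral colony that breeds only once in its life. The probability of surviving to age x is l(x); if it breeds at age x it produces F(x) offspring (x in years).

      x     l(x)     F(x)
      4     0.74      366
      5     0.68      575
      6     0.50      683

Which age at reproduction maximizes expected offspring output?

5

Expected offspring if breeding at age x = l(x) × F(x):
  age 4: 0.74 × 366 = 270.840
  age 5: 0.68 × 575 = 391.000
  age 6: 0.50 × 683 = 341.500
Maximum at age 5 (391.000).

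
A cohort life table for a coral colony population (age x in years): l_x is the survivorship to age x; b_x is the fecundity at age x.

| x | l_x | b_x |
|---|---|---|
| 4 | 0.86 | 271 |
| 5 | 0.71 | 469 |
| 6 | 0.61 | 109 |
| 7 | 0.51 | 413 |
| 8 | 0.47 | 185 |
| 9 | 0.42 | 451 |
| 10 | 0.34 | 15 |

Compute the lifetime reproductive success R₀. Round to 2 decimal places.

R₀ = Σ l_x b_x:
  age 4: 0.86 × 271 = 233.0600
  age 5: 0.71 × 469 = 332.9900
  age 6: 0.61 × 109 = 66.4900
  age 7: 0.51 × 413 = 210.6300
  age 8: 0.47 × 185 = 86.9500
  age 9: 0.42 × 451 = 189.4200
  age 10: 0.34 × 15 = 5.1000
R₀ = 233.0600 + 332.9900 + 66.4900 + 210.6300 + 86.9500 + 189.4200 + 5.1000 = 1124.6400

1124.64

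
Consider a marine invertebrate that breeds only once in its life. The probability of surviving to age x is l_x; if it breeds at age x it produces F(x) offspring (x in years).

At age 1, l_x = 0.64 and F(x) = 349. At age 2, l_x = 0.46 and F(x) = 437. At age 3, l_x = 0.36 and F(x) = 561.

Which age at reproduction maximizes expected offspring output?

Expected offspring if breeding at age x = l_x × F(x):
  age 1: 0.64 × 349 = 223.360
  age 2: 0.46 × 437 = 201.020
  age 3: 0.36 × 561 = 201.960
Maximum at age 1 (223.360).

1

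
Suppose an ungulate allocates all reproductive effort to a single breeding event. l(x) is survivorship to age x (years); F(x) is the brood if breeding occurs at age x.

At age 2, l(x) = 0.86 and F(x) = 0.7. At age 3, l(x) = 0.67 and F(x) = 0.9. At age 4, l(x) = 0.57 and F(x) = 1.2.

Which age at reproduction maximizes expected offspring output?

4

Expected offspring if breeding at age x = l(x) × F(x):
  age 2: 0.86 × 0.7 = 0.602
  age 3: 0.67 × 0.9 = 0.603
  age 4: 0.57 × 1.2 = 0.684
Maximum at age 4 (0.684).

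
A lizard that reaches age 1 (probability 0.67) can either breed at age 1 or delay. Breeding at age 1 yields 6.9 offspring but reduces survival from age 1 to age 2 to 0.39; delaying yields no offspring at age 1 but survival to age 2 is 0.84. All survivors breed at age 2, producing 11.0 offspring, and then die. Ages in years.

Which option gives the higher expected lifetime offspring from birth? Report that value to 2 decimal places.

7.50

breed at age 1: R₀ = 0.67 × (6.9 + 0.39 × 11.0) = 0.67 × 11.1900 = 7.4973
delay to age 2: R₀ = 0.67 × (0.84 × 11.0) = 0.67 × 9.2400 = 6.1908
Higher: breed at age 1 (7.4973).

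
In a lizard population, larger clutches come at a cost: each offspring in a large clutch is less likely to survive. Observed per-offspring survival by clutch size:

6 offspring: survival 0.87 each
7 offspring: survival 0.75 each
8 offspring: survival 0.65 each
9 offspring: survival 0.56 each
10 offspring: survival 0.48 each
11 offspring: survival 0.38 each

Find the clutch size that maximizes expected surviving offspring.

7

Expected surviving offspring = c × s(c):
  c=6: 6 × 0.87 = 5.220
  c=7: 7 × 0.75 = 5.250
  c=8: 8 × 0.65 = 5.200
  c=9: 9 × 0.56 = 5.040
  c=10: 10 × 0.48 = 4.800
  c=11: 11 × 0.38 = 4.180
Maximum at c = 7 (5.250 surviving offspring).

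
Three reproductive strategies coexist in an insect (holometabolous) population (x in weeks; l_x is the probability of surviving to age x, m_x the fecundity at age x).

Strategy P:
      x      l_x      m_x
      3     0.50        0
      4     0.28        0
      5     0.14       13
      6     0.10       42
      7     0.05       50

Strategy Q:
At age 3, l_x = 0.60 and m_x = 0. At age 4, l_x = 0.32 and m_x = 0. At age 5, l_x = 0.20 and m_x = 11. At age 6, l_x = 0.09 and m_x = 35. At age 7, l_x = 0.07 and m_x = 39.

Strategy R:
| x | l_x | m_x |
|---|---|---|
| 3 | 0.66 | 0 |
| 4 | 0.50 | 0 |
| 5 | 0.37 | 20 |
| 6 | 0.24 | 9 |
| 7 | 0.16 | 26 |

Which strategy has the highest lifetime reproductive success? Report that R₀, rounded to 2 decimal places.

13.72

Strategy P: R₀ = 0.50×0 + 0.28×0 + 0.14×13 + 0.10×42 + 0.05×50 = 8.5200
Strategy Q: R₀ = 0.60×0 + 0.32×0 + 0.20×11 + 0.09×35 + 0.07×39 = 8.0800
Strategy R: R₀ = 0.66×0 + 0.50×0 + 0.37×20 + 0.24×9 + 0.16×26 = 13.7200
Highest R₀: strategy R with 13.7200.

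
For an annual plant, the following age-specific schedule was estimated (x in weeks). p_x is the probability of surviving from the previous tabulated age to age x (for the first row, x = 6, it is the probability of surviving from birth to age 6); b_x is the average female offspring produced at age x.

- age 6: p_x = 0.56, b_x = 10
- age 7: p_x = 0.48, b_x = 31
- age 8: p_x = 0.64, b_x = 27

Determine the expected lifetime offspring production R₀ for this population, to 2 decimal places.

18.58

Survivorship from birth: l_x = p_6·p_7·…·p_x.
  l_6 = 0.56000
  l_7 = 0.26880
  l_8 = 0.17203
R₀ = Σ l_x b_x:
  age 6: 0.56000 × 10 = 5.6000
  age 7: 0.26880 × 31 = 8.3328
  age 8: 0.17203 × 27 = 4.6448
R₀ = 5.6000 + 8.3328 + 4.6448 = 18.5776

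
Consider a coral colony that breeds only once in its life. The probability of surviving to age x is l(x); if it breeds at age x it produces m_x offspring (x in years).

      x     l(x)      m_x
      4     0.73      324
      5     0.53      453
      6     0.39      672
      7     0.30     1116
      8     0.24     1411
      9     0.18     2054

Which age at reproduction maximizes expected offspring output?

Expected offspring if breeding at age x = l(x) × m_x:
  age 4: 0.73 × 324 = 236.520
  age 5: 0.53 × 453 = 240.090
  age 6: 0.39 × 672 = 262.080
  age 7: 0.30 × 1116 = 334.800
  age 8: 0.24 × 1411 = 338.640
  age 9: 0.18 × 2054 = 369.720
Maximum at age 9 (369.720).

9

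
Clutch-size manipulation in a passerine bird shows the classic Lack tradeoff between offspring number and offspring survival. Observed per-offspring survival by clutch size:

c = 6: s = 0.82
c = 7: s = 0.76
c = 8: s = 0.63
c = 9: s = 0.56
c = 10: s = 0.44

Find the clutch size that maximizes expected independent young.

Expected independent young = c × s(c):
  c=6: 6 × 0.82 = 4.920
  c=7: 7 × 0.76 = 5.320
  c=8: 8 × 0.63 = 5.040
  c=9: 9 × 0.56 = 5.040
  c=10: 10 × 0.44 = 4.400
Maximum at c = 7 (5.320 independent young).

7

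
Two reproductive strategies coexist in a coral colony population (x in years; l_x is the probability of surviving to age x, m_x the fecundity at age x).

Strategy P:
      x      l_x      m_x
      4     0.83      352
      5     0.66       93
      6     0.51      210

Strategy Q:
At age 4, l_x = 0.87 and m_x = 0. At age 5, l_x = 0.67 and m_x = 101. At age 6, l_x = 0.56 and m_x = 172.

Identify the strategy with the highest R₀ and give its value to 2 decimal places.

460.64

Strategy P: R₀ = 0.83×352 + 0.66×93 + 0.51×210 = 460.6400
Strategy Q: R₀ = 0.87×0 + 0.67×101 + 0.56×172 = 163.9900
Highest R₀: strategy P with 460.6400.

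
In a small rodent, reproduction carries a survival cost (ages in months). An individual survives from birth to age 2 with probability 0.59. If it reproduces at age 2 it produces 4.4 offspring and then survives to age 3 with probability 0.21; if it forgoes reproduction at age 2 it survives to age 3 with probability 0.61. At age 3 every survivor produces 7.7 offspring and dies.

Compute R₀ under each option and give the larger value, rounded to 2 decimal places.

3.55

breed at age 2: R₀ = 0.59 × (4.4 + 0.21 × 7.7) = 0.59 × 6.0170 = 3.5500
delay to age 3: R₀ = 0.59 × (0.61 × 7.7) = 0.59 × 4.6970 = 2.7712
Higher: breed at age 2 (3.5500).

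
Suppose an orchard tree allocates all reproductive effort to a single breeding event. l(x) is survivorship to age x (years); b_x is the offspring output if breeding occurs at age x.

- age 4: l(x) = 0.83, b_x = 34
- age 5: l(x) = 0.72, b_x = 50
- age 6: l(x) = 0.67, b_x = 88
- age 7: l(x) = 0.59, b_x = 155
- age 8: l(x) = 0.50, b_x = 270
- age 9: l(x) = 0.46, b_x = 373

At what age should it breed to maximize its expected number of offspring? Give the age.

9

Expected offspring if breeding at age x = l(x) × b_x:
  age 4: 0.83 × 34 = 28.220
  age 5: 0.72 × 50 = 36.000
  age 6: 0.67 × 88 = 58.960
  age 7: 0.59 × 155 = 91.450
  age 8: 0.50 × 270 = 135.000
  age 9: 0.46 × 373 = 171.580
Maximum at age 9 (171.580).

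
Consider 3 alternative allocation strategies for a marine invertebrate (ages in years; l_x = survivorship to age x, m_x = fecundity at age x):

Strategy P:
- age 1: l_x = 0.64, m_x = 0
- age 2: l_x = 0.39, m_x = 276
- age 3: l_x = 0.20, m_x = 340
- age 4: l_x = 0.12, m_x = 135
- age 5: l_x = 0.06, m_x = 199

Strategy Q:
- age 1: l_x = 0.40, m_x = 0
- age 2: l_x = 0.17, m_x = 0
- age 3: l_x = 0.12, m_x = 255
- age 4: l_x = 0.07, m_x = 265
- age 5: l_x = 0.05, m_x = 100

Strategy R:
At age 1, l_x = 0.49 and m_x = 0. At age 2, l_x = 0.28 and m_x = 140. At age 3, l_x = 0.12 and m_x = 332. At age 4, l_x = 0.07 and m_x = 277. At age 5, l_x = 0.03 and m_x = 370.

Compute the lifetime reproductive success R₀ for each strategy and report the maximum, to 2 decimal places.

Strategy P: R₀ = 0.64×0 + 0.39×276 + 0.20×340 + 0.12×135 + 0.06×199 = 203.7800
Strategy Q: R₀ = 0.40×0 + 0.17×0 + 0.12×255 + 0.07×265 + 0.05×100 = 54.1500
Strategy R: R₀ = 0.49×0 + 0.28×140 + 0.12×332 + 0.07×277 + 0.03×370 = 109.5300
Highest R₀: strategy P with 203.7800.

203.78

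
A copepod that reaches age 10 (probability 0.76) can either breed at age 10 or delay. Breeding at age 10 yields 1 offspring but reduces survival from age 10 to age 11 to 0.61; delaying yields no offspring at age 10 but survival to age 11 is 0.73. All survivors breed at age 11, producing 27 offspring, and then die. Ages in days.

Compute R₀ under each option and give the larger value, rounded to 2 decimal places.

breed at age 10: R₀ = 0.76 × (1 + 0.61 × 27) = 0.76 × 17.4700 = 13.2772
delay to age 11: R₀ = 0.76 × (0.73 × 27) = 0.76 × 19.7100 = 14.9796
Higher: delay to age 11 (14.9796).

14.98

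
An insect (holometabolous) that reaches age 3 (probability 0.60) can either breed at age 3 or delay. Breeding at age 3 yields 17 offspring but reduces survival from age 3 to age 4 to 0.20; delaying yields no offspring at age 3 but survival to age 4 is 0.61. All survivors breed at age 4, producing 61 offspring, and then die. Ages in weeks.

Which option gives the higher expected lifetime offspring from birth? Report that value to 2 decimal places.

breed at age 3: R₀ = 0.60 × (17 + 0.20 × 61) = 0.60 × 29.2000 = 17.5200
delay to age 4: R₀ = 0.60 × (0.61 × 61) = 0.60 × 37.2100 = 22.3260
Higher: delay to age 4 (22.3260).

22.33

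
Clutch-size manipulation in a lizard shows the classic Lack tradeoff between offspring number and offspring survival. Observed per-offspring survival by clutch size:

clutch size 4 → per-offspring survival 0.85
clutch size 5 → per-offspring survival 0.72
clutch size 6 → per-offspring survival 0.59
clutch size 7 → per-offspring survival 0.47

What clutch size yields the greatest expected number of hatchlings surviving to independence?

Expected hatchlings surviving to independence = c × s(c):
  c=4: 4 × 0.85 = 3.400
  c=5: 5 × 0.72 = 3.600
  c=6: 6 × 0.59 = 3.540
  c=7: 7 × 0.47 = 3.290
Maximum at c = 5 (3.600 hatchlings surviving to independence).

5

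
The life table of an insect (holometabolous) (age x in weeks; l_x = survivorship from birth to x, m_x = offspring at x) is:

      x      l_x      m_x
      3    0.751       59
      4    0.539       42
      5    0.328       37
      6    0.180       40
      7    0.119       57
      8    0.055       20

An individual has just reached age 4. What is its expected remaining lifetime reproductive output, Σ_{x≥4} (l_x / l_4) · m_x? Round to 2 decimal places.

l_4 = 0.539. Conditional survival from age 4 to x is l_x / l_4.
  x=4: (0.539/0.539) × 42 = 42.0000
  x=5: (0.328/0.539) × 37 = 22.5158
  x=6: (0.180/0.539) × 40 = 13.3581
  x=7: (0.119/0.539) × 57 = 12.5844
  x=8: (0.055/0.539) × 20 = 2.0408
Sum = 42.0000 + 22.5158 + 13.3581 + 12.5844 + 2.0408 = 92.4991

92.50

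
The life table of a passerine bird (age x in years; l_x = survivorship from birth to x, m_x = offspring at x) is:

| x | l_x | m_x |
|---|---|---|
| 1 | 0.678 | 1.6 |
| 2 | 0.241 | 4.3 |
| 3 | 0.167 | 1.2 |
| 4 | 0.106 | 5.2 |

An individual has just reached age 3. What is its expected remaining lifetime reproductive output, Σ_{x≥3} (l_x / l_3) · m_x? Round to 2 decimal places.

l_3 = 0.167. Conditional survival from age 3 to x is l_x / l_3.
  x=3: (0.167/0.167) × 1.2 = 1.2000
  x=4: (0.106/0.167) × 5.2 = 3.3006
Sum = 1.2000 + 3.3006 = 4.5006

4.50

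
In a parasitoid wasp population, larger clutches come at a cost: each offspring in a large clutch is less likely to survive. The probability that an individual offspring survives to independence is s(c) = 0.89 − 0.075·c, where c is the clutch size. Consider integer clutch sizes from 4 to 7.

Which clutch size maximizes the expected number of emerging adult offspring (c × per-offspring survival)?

Expected emerging adult offspring = c × s(c):
  c=4: 4 × 0.590 = 2.360
  c=5: 5 × 0.515 = 2.575
  c=6: 6 × 0.440 = 2.640
  c=7: 7 × 0.365 = 2.555
Maximum at c = 6 (2.640 emerging adult offspring).

6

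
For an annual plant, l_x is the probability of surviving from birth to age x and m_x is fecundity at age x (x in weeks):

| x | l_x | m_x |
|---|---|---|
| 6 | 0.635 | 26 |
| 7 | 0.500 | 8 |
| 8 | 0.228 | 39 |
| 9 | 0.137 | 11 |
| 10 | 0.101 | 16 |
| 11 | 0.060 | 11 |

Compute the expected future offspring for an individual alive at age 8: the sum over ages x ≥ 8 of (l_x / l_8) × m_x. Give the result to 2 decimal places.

l_8 = 0.228. Conditional survival from age 8 to x is l_x / l_8.
  x=8: (0.228/0.228) × 39 = 39.0000
  x=9: (0.137/0.228) × 11 = 6.6096
  x=10: (0.101/0.228) × 16 = 7.0877
  x=11: (0.060/0.228) × 11 = 2.8947
Sum = 39.0000 + 6.6096 + 7.0877 + 2.8947 = 55.5921

55.59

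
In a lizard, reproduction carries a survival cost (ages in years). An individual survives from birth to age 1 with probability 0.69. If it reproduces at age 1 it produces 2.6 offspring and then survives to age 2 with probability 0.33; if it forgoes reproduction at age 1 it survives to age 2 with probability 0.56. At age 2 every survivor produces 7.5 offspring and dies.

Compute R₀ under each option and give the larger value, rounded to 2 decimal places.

3.50

breed at age 1: R₀ = 0.69 × (2.6 + 0.33 × 7.5) = 0.69 × 5.0750 = 3.5017
delay to age 2: R₀ = 0.69 × (0.56 × 7.5) = 0.69 × 4.2000 = 2.8980
Higher: breed at age 1 (3.5017).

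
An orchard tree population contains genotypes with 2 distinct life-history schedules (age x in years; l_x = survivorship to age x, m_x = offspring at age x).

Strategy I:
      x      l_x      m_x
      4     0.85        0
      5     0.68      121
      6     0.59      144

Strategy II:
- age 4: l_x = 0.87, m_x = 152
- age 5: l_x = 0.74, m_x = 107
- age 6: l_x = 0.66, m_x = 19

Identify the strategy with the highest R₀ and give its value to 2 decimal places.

223.96

Strategy I: R₀ = 0.85×0 + 0.68×121 + 0.59×144 = 167.2400
Strategy II: R₀ = 0.87×152 + 0.74×107 + 0.66×19 = 223.9600
Highest R₀: strategy II with 223.9600.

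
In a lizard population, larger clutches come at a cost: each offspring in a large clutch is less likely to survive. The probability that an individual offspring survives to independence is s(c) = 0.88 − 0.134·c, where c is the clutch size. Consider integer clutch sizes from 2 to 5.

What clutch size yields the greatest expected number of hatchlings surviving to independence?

Expected hatchlings surviving to independence = c × s(c):
  c=2: 2 × 0.612 = 1.224
  c=3: 3 × 0.478 = 1.434
  c=4: 4 × 0.344 = 1.376
  c=5: 5 × 0.210 = 1.050
Maximum at c = 3 (1.434 hatchlings surviving to independence).

3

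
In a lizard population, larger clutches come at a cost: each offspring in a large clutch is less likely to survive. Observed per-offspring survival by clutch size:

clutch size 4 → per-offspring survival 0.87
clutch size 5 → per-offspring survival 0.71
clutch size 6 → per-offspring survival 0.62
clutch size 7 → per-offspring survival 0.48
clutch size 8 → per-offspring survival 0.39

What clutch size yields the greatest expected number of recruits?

Expected recruits = c × s(c):
  c=4: 4 × 0.87 = 3.480
  c=5: 5 × 0.71 = 3.550
  c=6: 6 × 0.62 = 3.720
  c=7: 7 × 0.48 = 3.360
  c=8: 8 × 0.39 = 3.120
Maximum at c = 6 (3.720 recruits).

6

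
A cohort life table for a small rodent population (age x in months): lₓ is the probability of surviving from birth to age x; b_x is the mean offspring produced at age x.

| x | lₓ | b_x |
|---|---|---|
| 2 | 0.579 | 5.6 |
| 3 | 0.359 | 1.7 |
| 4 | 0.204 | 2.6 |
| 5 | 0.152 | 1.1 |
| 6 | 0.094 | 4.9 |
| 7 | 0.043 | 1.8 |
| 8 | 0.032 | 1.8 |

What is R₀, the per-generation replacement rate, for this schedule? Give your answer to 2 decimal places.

5.15

R₀ = Σ lₓ b_x:
  age 2: 0.579 × 5.6 = 3.2424
  age 3: 0.359 × 1.7 = 0.6103
  age 4: 0.204 × 2.6 = 0.5304
  age 5: 0.152 × 1.1 = 0.1672
  age 6: 0.094 × 4.9 = 0.4606
  age 7: 0.043 × 1.8 = 0.0774
  age 8: 0.032 × 1.8 = 0.0576
R₀ = 3.2424 + 0.6103 + 0.5304 + 0.1672 + 0.4606 + 0.0774 + 0.0576 = 5.1459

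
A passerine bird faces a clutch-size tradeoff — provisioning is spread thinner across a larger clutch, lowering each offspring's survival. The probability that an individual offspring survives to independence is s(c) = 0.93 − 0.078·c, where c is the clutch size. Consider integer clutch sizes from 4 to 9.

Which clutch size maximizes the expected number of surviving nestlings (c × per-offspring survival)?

Expected surviving nestlings = c × s(c):
  c=4: 4 × 0.618 = 2.472
  c=5: 5 × 0.540 = 2.700
  c=6: 6 × 0.462 = 2.772
  c=7: 7 × 0.384 = 2.688
  c=8: 8 × 0.306 = 2.448
  c=9: 9 × 0.228 = 2.052
Maximum at c = 6 (2.772 surviving nestlings).

6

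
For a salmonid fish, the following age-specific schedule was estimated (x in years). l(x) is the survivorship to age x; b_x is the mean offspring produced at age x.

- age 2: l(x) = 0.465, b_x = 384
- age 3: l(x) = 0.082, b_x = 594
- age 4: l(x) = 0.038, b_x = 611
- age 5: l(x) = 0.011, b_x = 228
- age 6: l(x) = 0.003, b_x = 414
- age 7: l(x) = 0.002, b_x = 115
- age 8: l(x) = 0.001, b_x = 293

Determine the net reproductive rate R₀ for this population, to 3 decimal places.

R₀ = Σ l(x) b_x:
  age 2: 0.465 × 384 = 178.5600
  age 3: 0.082 × 594 = 48.7080
  age 4: 0.038 × 611 = 23.2180
  age 5: 0.011 × 228 = 2.5080
  age 6: 0.003 × 414 = 1.2420
  age 7: 0.002 × 115 = 0.2300
  age 8: 0.001 × 293 = 0.2930
R₀ = 178.5600 + 48.7080 + 23.2180 + 2.5080 + 1.2420 + 0.2300 + 0.2930 = 254.7590

254.759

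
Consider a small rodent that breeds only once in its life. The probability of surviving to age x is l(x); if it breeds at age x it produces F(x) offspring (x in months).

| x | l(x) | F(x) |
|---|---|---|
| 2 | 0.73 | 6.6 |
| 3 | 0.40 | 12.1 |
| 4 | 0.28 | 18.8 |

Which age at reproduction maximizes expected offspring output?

4

Expected offspring if breeding at age x = l(x) × F(x):
  age 2: 0.73 × 6.6 = 4.818
  age 3: 0.40 × 12.1 = 4.840
  age 4: 0.28 × 18.8 = 5.264
Maximum at age 4 (5.264).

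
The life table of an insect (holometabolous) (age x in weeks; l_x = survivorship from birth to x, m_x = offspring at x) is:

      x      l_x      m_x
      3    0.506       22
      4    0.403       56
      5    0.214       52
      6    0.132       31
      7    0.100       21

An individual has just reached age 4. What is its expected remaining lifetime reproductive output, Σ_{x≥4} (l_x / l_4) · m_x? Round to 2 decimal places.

98.98

l_4 = 0.403. Conditional survival from age 4 to x is l_x / l_4.
  x=4: (0.403/0.403) × 56 = 56.0000
  x=5: (0.214/0.403) × 52 = 27.6129
  x=6: (0.132/0.403) × 31 = 10.1538
  x=7: (0.100/0.403) × 21 = 5.2109
Sum = 56.0000 + 27.6129 + 10.1538 + 5.2109 = 98.9777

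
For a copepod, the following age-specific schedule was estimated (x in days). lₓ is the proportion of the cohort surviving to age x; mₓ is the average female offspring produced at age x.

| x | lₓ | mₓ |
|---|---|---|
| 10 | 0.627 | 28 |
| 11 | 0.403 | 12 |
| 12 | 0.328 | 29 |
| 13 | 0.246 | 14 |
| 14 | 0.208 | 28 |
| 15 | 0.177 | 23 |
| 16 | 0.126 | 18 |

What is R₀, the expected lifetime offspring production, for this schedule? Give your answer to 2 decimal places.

47.51

R₀ = Σ lₓ mₓ:
  age 10: 0.627 × 28 = 17.5560
  age 11: 0.403 × 12 = 4.8360
  age 12: 0.328 × 29 = 9.5120
  age 13: 0.246 × 14 = 3.4440
  age 14: 0.208 × 28 = 5.8240
  age 15: 0.177 × 23 = 4.0710
  age 16: 0.126 × 18 = 2.2680
R₀ = 17.5560 + 4.8360 + 9.5120 + 3.4440 + 5.8240 + 4.0710 + 2.2680 = 47.5110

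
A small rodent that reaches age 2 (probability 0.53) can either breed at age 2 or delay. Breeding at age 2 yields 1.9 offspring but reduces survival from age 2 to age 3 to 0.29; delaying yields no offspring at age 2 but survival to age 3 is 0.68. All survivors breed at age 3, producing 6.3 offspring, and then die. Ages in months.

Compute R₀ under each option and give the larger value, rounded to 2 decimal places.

breed at age 2: R₀ = 0.53 × (1.9 + 0.29 × 6.3) = 0.53 × 3.7270 = 1.9753
delay to age 3: R₀ = 0.53 × (0.68 × 6.3) = 0.53 × 4.2840 = 2.2705
Higher: delay to age 3 (2.2705).

2.27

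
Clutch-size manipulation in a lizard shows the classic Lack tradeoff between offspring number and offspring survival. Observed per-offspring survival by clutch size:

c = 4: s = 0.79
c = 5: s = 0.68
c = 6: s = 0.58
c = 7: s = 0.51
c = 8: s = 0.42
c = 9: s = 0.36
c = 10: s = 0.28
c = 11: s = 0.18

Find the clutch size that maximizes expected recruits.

7

Expected recruits = c × s(c):
  c=4: 4 × 0.79 = 3.160
  c=5: 5 × 0.68 = 3.400
  c=6: 6 × 0.58 = 3.480
  c=7: 7 × 0.51 = 3.570
  c=8: 8 × 0.42 = 3.360
  c=9: 9 × 0.36 = 3.240
  c=10: 10 × 0.28 = 2.800
  c=11: 11 × 0.18 = 1.980
Maximum at c = 7 (3.570 recruits).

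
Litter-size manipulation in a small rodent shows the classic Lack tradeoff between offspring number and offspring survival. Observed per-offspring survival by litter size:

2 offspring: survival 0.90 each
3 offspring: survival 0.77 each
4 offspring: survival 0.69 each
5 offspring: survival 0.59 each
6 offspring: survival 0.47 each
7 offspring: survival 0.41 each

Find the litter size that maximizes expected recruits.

5

Expected recruits = c × s(c):
  c=2: 2 × 0.90 = 1.800
  c=3: 3 × 0.77 = 2.310
  c=4: 4 × 0.69 = 2.760
  c=5: 5 × 0.59 = 2.950
  c=6: 6 × 0.47 = 2.820
  c=7: 7 × 0.41 = 2.870
Maximum at c = 5 (2.950 recruits).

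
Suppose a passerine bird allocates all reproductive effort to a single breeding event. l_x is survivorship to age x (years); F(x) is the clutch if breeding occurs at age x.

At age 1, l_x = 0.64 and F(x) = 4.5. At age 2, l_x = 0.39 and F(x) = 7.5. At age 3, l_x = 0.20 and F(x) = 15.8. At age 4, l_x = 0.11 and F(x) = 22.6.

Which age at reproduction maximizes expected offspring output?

Expected offspring if breeding at age x = l_x × F(x):
  age 1: 0.64 × 4.5 = 2.880
  age 2: 0.39 × 7.5 = 2.925
  age 3: 0.20 × 15.8 = 3.160
  age 4: 0.11 × 22.6 = 2.486
Maximum at age 3 (3.160).

3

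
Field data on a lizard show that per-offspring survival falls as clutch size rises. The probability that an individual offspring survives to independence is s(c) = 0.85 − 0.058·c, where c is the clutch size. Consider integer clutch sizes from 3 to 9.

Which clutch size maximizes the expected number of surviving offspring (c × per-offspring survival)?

7

Expected surviving offspring = c × s(c):
  c=3: 3 × 0.676 = 2.028
  c=4: 4 × 0.618 = 2.472
  c=5: 5 × 0.560 = 2.800
  c=6: 6 × 0.502 = 3.012
  c=7: 7 × 0.444 = 3.108
  c=8: 8 × 0.386 = 3.088
  c=9: 9 × 0.328 = 2.952
Maximum at c = 7 (3.108 surviving offspring).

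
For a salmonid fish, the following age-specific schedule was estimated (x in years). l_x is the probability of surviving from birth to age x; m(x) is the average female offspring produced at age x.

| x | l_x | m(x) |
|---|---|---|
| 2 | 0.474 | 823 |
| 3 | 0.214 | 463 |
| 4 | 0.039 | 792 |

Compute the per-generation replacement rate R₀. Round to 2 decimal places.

R₀ = Σ l_x m(x):
  age 2: 0.474 × 823 = 390.1020
  age 3: 0.214 × 463 = 99.0820
  age 4: 0.039 × 792 = 30.8880
R₀ = 390.1020 + 99.0820 + 30.8880 = 520.0720

520.07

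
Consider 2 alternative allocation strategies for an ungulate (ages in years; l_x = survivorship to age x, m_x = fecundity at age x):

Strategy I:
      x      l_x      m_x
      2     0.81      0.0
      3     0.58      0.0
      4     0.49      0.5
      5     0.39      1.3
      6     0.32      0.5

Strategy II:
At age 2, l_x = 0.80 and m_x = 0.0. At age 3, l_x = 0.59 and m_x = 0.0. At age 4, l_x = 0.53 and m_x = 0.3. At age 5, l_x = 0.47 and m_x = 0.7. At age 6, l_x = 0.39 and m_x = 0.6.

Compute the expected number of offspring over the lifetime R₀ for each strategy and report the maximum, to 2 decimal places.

0.91

Strategy I: R₀ = 0.81×0.0 + 0.58×0.0 + 0.49×0.5 + 0.39×1.3 + 0.32×0.5 = 0.9120
Strategy II: R₀ = 0.80×0.0 + 0.59×0.0 + 0.53×0.3 + 0.47×0.7 + 0.39×0.6 = 0.7220
Highest R₀: strategy I with 0.9120.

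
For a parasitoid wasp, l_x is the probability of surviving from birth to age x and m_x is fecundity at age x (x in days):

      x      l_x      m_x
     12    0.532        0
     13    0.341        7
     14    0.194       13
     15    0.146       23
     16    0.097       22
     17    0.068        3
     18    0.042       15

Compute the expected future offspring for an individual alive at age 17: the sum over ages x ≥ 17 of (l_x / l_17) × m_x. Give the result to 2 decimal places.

l_17 = 0.068. Conditional survival from age 17 to x is l_x / l_17.
  x=17: (0.068/0.068) × 3 = 3.0000
  x=18: (0.042/0.068) × 15 = 9.2647
Sum = 3.0000 + 9.2647 = 12.2647

12.26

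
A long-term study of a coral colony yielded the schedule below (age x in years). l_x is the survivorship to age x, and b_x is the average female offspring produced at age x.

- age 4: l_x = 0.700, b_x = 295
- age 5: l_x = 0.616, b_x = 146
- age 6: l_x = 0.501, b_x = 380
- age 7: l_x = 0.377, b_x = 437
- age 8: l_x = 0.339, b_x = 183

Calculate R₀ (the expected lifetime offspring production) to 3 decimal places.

R₀ = Σ l_x b_x:
  age 4: 0.700 × 295 = 206.5000
  age 5: 0.616 × 146 = 89.9360
  age 6: 0.501 × 380 = 190.3800
  age 7: 0.377 × 437 = 164.7490
  age 8: 0.339 × 183 = 62.0370
R₀ = 206.5000 + 89.9360 + 190.3800 + 164.7490 + 62.0370 = 713.6020

713.602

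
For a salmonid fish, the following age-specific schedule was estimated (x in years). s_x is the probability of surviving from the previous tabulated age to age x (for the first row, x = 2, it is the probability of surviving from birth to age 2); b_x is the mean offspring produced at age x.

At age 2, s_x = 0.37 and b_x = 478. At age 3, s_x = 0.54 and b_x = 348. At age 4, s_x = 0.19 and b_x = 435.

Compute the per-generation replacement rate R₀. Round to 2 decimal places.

262.90

Survivorship from birth: l_x = s_2·s_3·…·s_x.
  l_2 = 0.37000
  l_3 = 0.19980
  l_4 = 0.03796
R₀ = Σ l_x b_x:
  age 2: 0.37000 × 478 = 176.8600
  age 3: 0.19980 × 348 = 69.5304
  age 4: 0.03796 × 435 = 16.5126
R₀ = 176.8600 + 69.5304 + 16.5126 = 262.9030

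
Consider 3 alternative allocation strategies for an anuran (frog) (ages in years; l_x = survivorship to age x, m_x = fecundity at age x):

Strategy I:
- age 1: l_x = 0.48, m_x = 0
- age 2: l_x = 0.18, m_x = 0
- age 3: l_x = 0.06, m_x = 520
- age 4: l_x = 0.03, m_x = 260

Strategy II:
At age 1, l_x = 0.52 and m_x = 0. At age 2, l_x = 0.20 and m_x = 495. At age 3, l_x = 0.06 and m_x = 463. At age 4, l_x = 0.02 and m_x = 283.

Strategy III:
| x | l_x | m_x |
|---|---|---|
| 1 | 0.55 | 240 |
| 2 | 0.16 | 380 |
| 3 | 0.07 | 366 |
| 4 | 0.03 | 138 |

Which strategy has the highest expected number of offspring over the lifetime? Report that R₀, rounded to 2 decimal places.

222.56

Strategy I: R₀ = 0.48×0 + 0.18×0 + 0.06×520 + 0.03×260 = 39.0000
Strategy II: R₀ = 0.52×0 + 0.20×495 + 0.06×463 + 0.02×283 = 132.4400
Strategy III: R₀ = 0.55×240 + 0.16×380 + 0.07×366 + 0.03×138 = 222.5600
Highest R₀: strategy III with 222.5600.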